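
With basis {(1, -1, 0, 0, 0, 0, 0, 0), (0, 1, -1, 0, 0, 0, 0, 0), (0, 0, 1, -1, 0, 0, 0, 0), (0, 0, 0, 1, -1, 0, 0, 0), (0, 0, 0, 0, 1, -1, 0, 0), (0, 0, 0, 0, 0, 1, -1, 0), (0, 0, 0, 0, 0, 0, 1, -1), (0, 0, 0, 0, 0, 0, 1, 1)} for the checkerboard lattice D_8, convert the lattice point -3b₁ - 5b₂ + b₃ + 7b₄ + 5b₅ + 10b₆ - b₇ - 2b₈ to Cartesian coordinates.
(-3, -2, 6, 6, -2, 5, -13, -1)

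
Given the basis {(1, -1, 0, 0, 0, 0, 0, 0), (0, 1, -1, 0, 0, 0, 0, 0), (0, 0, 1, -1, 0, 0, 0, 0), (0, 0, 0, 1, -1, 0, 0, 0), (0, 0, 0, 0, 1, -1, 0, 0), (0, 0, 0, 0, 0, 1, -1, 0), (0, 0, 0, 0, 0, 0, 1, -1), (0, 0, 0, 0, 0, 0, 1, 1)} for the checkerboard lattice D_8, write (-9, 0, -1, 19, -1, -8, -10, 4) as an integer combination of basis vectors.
-9b₁ - 9b₂ - 10b₃ + 9b₄ + 8b₅ - 7b₇ - 3b₈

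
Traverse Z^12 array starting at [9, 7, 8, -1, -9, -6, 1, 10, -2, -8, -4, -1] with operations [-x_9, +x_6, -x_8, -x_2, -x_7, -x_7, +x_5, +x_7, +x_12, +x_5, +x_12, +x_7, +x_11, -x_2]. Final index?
(9, 5, 8, -1, -7, -5, 1, 9, -3, -8, -3, 1)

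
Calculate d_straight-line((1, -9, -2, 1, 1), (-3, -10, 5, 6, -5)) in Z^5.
11.2694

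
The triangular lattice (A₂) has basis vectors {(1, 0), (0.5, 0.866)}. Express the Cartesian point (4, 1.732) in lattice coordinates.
3b₁ + 2b₂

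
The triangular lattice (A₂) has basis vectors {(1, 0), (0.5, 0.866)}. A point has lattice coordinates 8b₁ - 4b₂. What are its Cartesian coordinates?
(6, -3.464)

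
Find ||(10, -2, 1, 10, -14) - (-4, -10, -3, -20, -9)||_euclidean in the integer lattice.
34.6554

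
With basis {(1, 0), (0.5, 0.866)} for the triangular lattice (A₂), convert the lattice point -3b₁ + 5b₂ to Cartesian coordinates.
(-0.5, 4.33)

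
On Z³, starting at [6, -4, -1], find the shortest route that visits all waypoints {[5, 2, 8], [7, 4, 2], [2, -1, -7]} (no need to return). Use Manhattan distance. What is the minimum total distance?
42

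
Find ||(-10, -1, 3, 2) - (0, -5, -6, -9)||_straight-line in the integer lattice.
17.8326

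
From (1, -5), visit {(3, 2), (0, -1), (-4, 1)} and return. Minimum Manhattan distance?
28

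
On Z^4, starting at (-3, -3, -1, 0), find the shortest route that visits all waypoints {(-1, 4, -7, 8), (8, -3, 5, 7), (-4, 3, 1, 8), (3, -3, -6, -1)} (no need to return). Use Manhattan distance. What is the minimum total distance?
68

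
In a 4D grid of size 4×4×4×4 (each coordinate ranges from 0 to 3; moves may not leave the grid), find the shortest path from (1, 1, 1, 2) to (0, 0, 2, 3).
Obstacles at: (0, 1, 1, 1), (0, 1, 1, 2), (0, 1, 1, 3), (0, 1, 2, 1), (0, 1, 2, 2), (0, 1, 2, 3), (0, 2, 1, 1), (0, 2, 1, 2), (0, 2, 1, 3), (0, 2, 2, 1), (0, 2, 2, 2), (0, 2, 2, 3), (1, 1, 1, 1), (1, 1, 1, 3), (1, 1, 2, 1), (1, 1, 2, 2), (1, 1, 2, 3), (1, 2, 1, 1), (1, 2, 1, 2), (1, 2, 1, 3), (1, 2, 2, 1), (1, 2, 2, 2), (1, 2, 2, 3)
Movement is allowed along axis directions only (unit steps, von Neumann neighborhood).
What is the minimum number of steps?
4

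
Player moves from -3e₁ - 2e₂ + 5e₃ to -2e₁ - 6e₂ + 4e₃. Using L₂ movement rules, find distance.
4.24264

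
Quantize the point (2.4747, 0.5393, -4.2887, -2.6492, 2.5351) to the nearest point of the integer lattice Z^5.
(2, 1, -4, -3, 3)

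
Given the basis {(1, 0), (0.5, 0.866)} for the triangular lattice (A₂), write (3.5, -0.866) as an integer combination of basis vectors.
4b₁ - b₂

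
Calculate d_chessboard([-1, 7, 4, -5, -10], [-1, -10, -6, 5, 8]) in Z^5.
18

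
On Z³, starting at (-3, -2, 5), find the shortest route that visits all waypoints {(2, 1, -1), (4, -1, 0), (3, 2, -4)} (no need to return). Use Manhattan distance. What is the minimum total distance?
23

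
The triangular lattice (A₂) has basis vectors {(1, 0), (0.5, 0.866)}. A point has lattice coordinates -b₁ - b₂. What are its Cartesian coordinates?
(-1.5, -0.866)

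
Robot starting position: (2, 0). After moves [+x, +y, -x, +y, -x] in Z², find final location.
(1, 2)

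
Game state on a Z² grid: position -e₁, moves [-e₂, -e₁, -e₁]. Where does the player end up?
(-3, -1)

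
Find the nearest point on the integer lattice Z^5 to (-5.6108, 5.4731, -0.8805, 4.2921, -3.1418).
(-6, 5, -1, 4, -3)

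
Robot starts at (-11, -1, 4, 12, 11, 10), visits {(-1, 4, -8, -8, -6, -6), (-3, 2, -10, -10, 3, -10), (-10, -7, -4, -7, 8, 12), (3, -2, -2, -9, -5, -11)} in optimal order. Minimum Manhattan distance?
135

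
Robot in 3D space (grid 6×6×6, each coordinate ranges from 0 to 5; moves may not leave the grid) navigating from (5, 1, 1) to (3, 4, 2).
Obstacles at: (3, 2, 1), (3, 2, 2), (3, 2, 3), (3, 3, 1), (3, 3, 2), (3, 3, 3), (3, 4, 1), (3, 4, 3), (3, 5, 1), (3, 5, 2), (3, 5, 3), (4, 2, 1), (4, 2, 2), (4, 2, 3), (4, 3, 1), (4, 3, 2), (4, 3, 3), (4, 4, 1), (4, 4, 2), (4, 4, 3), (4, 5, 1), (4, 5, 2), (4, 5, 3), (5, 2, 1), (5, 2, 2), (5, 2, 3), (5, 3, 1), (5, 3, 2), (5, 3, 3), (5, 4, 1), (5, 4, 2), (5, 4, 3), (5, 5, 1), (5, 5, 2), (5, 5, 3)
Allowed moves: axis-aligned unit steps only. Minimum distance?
8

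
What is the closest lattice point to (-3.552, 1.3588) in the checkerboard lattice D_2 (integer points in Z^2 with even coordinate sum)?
(-3, 1)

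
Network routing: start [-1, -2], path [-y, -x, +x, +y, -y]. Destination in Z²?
(-1, -3)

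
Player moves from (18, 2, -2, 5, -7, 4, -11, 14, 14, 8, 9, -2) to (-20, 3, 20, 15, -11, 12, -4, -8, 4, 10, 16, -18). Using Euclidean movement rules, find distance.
55.2359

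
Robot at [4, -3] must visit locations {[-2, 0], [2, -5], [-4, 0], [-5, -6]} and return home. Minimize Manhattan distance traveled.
30
(one optimal route: (4, -3) → (-2, 0) → (-4, 0) → (-5, -6) → (2, -5) → (4, -3))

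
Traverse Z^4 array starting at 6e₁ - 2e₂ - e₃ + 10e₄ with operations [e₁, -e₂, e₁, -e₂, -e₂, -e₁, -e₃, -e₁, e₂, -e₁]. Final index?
(5, -4, -2, 10)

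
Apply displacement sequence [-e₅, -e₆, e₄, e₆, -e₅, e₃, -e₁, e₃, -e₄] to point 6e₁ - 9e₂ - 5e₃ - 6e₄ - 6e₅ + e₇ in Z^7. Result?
(5, -9, -3, -6, -8, 0, 1)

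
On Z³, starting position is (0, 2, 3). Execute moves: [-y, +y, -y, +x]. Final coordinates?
(1, 1, 3)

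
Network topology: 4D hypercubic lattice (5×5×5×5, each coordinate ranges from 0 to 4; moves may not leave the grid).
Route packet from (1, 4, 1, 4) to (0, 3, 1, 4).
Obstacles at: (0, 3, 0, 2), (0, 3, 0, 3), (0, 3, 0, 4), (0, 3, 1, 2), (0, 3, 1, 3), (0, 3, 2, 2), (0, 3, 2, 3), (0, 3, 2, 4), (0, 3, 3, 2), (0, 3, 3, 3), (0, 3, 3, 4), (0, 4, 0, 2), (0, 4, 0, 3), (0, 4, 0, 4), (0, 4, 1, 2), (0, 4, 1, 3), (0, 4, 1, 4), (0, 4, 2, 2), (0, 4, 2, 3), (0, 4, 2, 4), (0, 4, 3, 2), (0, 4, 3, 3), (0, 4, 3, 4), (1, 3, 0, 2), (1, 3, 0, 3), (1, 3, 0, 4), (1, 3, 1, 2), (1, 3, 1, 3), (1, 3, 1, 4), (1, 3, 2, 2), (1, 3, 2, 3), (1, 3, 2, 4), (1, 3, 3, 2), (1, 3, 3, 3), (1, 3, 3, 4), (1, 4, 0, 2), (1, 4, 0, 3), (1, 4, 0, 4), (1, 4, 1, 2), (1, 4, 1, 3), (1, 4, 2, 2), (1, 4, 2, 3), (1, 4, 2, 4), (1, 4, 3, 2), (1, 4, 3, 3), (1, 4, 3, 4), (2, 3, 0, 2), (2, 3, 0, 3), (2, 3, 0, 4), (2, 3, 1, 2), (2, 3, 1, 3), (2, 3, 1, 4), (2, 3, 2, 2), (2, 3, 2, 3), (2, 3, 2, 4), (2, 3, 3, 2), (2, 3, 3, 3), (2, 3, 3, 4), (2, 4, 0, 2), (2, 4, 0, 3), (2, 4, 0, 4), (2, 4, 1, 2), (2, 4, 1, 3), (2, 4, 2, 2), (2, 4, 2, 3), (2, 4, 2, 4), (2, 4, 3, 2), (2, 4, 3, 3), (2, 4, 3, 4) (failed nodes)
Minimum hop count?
8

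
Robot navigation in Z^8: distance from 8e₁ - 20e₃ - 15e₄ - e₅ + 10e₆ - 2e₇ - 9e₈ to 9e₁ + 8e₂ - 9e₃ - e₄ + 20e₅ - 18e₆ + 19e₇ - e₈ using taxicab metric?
112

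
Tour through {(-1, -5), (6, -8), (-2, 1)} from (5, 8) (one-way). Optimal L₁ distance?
31
(one optimal route: (5, 8) → (-2, 1) → (-1, -5) → (6, -8))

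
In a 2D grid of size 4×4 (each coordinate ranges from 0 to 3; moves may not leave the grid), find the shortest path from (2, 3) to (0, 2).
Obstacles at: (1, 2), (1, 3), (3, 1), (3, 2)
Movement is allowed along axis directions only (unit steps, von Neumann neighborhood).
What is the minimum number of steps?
5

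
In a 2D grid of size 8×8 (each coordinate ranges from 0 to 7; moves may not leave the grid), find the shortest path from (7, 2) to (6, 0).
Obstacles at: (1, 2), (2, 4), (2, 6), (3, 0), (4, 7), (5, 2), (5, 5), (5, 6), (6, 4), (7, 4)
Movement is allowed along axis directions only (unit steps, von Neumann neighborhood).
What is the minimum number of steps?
3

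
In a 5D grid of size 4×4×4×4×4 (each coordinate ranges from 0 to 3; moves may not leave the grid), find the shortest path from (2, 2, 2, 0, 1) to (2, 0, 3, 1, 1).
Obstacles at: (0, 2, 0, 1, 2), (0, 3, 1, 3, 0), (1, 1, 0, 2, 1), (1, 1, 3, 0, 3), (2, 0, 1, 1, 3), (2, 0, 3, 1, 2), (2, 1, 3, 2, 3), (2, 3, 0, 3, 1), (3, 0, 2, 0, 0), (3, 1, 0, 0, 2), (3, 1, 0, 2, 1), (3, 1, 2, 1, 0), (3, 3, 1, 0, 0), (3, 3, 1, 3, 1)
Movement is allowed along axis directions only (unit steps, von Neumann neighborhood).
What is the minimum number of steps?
4
(one shortest path: (2, 2, 2, 0, 1) → (2, 1, 2, 0, 1) → (2, 0, 2, 0, 1) → (2, 0, 3, 0, 1) → (2, 0, 3, 1, 1))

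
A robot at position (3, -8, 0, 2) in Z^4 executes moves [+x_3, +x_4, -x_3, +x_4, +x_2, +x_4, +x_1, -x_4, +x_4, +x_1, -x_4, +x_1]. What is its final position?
(6, -7, 0, 4)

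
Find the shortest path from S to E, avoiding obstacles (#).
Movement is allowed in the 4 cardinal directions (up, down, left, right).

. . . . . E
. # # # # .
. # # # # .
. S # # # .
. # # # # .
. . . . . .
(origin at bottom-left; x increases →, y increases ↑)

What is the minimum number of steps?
9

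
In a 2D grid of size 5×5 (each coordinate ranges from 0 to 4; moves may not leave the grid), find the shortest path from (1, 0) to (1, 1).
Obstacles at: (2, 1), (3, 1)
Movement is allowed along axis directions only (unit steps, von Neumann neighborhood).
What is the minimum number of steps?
1
(one shortest path: (1, 0) → (1, 1))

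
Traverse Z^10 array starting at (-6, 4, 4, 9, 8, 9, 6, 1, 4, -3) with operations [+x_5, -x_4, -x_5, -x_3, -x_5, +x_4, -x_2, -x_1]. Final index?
(-7, 3, 3, 9, 7, 9, 6, 1, 4, -3)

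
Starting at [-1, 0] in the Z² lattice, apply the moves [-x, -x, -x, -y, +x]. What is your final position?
(-3, -1)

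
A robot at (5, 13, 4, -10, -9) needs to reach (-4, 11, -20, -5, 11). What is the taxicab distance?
60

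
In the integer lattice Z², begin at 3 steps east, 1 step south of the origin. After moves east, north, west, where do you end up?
(3, 0)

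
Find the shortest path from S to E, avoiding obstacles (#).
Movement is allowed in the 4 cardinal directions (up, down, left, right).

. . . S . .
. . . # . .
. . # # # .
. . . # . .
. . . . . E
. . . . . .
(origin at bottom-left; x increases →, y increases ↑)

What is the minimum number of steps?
6
(one shortest path: (3, 5) → (4, 5) → (5, 5) → (5, 4) → (5, 3) → (5, 2) → (5, 1))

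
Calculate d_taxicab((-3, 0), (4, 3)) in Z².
10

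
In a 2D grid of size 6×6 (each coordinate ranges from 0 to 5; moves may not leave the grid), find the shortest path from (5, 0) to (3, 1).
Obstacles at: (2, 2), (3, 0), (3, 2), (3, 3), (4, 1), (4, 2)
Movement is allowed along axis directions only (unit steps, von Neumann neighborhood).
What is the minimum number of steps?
13
(one shortest path: (5, 0) → (5, 1) → (5, 2) → (5, 3) → (4, 3) → (4, 4) → (3, 4) → (2, 4) → (1, 4) → (1, 3) → (1, 2) → (1, 1) → (2, 1) → (3, 1))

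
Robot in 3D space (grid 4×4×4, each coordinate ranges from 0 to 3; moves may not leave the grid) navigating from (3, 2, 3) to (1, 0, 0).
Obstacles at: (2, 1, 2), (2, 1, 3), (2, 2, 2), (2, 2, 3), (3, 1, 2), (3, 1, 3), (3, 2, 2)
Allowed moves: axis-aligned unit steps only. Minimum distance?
9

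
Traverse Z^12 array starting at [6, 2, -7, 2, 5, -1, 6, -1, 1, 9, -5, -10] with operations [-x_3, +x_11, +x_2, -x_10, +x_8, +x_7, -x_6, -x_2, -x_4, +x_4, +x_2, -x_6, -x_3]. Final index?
(6, 3, -9, 2, 5, -3, 7, 0, 1, 8, -4, -10)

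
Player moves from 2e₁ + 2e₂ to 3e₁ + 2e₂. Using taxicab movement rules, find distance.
1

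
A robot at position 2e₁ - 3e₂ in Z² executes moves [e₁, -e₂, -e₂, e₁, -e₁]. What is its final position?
(3, -5)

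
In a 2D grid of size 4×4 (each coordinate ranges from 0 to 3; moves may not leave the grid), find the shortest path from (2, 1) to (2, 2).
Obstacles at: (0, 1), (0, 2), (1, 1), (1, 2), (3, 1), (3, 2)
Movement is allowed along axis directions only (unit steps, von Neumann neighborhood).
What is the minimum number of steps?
1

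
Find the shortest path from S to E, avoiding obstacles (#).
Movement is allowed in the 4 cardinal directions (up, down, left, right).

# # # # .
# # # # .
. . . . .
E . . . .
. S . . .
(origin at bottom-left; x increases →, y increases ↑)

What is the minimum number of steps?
2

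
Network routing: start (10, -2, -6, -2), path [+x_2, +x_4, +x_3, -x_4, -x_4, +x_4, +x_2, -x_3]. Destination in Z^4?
(10, 0, -6, -2)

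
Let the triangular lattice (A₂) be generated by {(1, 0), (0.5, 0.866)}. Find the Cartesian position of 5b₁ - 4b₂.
(3, -3.464)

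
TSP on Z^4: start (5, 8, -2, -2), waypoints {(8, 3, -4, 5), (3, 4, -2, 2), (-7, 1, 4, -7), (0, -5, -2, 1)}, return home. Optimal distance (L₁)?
98
(one optimal route: (5, 8, -2, -2) → (8, 3, -4, 5) → (3, 4, -2, 2) → (0, -5, -2, 1) → (-7, 1, 4, -7) → (5, 8, -2, -2))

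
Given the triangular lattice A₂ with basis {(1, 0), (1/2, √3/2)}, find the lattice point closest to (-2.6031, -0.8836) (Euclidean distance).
(-2.5, -0.866)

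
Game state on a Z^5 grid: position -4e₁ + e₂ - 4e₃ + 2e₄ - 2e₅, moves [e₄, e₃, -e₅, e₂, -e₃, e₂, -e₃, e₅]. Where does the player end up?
(-4, 3, -5, 3, -2)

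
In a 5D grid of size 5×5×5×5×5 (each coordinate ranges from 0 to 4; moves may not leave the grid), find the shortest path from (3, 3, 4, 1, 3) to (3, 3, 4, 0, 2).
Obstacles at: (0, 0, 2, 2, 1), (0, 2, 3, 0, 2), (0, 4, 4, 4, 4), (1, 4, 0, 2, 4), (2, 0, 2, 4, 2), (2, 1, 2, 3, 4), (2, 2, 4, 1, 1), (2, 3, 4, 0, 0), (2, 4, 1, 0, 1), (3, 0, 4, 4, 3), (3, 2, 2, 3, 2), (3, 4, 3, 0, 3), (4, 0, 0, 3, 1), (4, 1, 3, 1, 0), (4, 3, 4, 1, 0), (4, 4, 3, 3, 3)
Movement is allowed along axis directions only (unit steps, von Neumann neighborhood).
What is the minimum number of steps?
2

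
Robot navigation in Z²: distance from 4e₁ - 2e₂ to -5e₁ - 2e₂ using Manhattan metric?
9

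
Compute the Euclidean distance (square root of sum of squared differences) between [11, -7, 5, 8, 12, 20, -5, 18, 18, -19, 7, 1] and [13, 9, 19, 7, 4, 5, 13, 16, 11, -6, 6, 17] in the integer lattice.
39.3573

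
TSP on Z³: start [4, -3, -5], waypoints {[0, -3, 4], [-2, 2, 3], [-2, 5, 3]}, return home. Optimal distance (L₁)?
46
(one optimal route: (4, -3, -5) → (0, -3, 4) → (-2, 2, 3) → (-2, 5, 3) → (4, -3, -5))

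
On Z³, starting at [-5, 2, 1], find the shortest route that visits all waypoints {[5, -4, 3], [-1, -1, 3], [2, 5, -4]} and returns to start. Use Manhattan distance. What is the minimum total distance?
52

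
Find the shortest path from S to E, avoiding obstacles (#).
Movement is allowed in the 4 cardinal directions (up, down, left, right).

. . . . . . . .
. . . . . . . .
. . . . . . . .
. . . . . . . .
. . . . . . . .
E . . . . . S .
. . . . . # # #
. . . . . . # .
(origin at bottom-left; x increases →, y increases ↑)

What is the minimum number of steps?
6
(one shortest path: (6, 2) → (5, 2) → (4, 2) → (3, 2) → (2, 2) → (1, 2) → (0, 2))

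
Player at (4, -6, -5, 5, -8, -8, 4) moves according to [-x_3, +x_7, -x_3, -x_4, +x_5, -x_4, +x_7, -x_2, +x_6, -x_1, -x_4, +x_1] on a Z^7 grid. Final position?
(4, -7, -7, 2, -7, -7, 6)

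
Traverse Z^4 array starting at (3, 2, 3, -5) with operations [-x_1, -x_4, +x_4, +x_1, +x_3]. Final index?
(3, 2, 4, -5)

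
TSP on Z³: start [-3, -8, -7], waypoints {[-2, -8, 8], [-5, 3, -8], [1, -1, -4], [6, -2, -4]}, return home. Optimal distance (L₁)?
76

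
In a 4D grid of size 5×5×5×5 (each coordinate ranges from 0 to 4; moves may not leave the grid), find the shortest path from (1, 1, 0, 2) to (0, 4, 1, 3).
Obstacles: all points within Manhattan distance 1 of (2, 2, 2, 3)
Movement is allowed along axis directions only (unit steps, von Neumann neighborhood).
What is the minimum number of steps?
6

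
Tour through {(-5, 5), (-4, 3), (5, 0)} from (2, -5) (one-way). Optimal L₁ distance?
23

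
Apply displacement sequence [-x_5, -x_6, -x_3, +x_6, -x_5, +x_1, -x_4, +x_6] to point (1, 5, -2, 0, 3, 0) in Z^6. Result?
(2, 5, -3, -1, 1, 1)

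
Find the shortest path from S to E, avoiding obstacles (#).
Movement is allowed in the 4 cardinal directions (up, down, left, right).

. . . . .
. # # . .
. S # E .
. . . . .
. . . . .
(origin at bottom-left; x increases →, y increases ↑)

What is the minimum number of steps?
4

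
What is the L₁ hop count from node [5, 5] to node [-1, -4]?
15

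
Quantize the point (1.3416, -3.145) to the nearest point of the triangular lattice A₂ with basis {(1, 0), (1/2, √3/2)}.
(1, -3.464)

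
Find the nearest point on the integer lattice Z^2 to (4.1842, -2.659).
(4, -3)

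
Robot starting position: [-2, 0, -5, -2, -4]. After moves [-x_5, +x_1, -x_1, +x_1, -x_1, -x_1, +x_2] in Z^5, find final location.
(-3, 1, -5, -2, -5)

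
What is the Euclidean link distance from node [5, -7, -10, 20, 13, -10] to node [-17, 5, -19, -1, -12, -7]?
42.2374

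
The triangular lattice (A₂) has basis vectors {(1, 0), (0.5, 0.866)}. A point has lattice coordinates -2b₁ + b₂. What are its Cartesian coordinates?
(-1.5, 0.866)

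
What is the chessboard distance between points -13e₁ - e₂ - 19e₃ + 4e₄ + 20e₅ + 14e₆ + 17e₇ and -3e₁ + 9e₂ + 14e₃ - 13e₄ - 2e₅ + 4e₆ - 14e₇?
33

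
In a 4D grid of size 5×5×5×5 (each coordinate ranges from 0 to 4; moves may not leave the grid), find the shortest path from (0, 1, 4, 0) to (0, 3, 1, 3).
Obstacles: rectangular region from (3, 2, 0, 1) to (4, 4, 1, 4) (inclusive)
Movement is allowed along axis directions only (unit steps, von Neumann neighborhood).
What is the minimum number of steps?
8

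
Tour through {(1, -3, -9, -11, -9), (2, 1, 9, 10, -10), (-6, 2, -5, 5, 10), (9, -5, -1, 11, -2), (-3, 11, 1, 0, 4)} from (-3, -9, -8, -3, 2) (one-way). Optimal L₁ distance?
180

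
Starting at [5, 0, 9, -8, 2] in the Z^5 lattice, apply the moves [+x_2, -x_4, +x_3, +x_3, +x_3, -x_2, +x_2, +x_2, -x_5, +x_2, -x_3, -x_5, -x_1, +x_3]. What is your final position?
(4, 3, 12, -9, 0)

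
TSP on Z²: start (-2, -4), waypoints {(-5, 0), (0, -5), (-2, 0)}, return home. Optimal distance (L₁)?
20
(one optimal route: (-2, -4) → (-5, 0) → (-2, 0) → (0, -5) → (-2, -4))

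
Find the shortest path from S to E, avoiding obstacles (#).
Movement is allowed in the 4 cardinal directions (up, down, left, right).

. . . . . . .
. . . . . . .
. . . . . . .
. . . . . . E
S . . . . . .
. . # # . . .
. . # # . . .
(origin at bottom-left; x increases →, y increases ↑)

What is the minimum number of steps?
7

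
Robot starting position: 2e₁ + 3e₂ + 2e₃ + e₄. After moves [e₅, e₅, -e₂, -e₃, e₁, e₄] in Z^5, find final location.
(3, 2, 1, 2, 2)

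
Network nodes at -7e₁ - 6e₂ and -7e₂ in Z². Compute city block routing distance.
8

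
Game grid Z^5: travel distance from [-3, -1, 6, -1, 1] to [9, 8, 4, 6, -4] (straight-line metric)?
17.4069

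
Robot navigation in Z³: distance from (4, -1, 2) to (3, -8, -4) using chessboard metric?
7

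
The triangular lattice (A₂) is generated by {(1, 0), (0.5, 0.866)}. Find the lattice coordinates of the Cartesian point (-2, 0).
-2b₁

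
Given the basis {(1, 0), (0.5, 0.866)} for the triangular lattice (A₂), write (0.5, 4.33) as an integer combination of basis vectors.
-2b₁ + 5b₂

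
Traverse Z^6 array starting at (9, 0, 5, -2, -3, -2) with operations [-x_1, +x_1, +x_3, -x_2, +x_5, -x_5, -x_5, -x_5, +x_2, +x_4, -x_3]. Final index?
(9, 0, 5, -1, -5, -2)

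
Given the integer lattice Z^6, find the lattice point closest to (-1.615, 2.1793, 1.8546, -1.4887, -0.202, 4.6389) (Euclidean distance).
(-2, 2, 2, -1, 0, 5)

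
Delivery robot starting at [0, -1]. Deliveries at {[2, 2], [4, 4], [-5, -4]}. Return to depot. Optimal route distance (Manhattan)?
34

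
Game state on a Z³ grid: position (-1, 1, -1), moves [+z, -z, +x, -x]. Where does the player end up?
(-1, 1, -1)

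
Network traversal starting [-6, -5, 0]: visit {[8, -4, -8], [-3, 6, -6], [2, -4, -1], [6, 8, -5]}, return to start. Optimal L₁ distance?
72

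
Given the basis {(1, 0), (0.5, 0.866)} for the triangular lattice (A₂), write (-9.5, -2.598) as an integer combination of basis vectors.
-8b₁ - 3b₂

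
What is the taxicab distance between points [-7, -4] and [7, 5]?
23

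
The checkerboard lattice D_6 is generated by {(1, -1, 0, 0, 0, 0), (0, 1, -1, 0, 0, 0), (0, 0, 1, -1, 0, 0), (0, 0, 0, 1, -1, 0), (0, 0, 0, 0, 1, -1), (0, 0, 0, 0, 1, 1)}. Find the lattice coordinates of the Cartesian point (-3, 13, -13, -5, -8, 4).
-3b₁ + 10b₂ - 3b₃ - 8b₄ - 10b₅ - 6b₆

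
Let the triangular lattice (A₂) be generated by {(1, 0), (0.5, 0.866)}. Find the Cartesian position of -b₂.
(-0.5, -0.866)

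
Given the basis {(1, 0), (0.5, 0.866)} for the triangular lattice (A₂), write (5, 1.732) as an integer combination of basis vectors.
4b₁ + 2b₂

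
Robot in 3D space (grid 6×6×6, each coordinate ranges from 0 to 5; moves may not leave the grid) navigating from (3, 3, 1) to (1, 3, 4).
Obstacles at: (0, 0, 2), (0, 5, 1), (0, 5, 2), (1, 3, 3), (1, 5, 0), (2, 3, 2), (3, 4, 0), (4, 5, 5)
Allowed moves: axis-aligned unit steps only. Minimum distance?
5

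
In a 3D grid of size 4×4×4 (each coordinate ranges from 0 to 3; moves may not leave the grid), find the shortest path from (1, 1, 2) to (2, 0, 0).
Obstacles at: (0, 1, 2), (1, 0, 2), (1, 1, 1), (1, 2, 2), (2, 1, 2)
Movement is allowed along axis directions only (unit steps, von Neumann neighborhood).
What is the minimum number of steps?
6
(one shortest path: (1, 1, 2) → (1, 1, 3) → (2, 1, 3) → (2, 0, 3) → (2, 0, 2) → (2, 0, 1) → (2, 0, 0))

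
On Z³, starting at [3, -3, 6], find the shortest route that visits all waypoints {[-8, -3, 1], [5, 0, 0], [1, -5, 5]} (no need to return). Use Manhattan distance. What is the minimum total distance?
36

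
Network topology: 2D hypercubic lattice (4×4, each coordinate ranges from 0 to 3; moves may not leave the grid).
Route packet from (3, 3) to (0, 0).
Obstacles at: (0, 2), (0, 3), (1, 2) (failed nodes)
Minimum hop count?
6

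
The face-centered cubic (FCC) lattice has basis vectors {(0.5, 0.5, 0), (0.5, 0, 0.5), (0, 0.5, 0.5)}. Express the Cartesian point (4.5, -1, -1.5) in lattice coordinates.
5b₁ + 4b₂ - 7b₃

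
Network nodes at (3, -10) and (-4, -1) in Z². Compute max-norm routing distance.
9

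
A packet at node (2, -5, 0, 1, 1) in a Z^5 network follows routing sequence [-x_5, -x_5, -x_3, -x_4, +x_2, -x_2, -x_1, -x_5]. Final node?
(1, -5, -1, 0, -2)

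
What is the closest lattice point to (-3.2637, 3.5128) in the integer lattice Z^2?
(-3, 4)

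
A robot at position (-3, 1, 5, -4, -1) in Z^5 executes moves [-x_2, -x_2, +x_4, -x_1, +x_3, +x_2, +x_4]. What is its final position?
(-4, 0, 6, -2, -1)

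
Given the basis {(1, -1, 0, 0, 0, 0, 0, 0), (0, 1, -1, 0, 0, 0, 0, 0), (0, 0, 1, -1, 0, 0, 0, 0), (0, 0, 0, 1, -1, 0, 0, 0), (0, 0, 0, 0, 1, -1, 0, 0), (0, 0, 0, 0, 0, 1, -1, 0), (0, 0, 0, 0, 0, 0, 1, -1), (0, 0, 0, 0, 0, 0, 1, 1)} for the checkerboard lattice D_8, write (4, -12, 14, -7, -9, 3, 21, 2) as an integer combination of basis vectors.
4b₁ - 8b₂ + 6b₃ - b₄ - 10b₅ - 7b₆ + 6b₇ + 8b₈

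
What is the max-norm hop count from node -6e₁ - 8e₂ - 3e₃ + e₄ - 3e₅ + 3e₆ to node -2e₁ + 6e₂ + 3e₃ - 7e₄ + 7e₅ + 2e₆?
14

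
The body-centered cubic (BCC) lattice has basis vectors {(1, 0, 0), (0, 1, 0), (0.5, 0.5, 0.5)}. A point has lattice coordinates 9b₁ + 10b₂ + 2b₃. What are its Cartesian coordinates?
(10, 11, 1)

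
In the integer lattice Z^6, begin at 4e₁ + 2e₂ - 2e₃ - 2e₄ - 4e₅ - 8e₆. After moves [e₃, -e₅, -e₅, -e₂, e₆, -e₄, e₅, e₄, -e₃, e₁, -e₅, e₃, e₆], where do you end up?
(5, 1, -1, -2, -6, -6)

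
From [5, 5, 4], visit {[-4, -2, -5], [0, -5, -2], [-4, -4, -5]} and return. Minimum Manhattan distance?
56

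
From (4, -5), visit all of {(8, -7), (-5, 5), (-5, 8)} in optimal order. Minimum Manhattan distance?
34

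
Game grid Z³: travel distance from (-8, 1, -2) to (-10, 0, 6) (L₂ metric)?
8.30662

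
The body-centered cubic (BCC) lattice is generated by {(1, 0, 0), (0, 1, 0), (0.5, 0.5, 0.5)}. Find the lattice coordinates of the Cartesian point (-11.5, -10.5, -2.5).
-9b₁ - 8b₂ - 5b₃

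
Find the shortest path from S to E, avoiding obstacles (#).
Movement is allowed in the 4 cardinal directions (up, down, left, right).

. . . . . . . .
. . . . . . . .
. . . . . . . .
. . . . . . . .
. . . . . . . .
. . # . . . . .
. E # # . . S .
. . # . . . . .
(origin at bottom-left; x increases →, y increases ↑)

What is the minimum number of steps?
9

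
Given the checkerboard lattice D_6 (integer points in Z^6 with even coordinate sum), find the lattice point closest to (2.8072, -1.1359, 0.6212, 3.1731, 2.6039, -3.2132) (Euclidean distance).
(3, -1, 1, 3, 3, -3)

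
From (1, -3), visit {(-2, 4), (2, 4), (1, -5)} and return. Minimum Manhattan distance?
26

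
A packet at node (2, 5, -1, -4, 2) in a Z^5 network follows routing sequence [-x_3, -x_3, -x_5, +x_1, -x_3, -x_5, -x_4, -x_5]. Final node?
(3, 5, -4, -5, -1)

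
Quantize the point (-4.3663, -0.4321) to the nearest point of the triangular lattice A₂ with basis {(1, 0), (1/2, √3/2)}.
(-4.5, -0.866)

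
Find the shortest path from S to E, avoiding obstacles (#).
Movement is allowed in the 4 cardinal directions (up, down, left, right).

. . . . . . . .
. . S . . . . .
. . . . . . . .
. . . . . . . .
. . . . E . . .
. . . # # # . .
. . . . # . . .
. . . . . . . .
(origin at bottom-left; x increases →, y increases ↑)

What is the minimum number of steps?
5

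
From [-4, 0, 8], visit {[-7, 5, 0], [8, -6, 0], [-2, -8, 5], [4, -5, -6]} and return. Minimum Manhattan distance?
84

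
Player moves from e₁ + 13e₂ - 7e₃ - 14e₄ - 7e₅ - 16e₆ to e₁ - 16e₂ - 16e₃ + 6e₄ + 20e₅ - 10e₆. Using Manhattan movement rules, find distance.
91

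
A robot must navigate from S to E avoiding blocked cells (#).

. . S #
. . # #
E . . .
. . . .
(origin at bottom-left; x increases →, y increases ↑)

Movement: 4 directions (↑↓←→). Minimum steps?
4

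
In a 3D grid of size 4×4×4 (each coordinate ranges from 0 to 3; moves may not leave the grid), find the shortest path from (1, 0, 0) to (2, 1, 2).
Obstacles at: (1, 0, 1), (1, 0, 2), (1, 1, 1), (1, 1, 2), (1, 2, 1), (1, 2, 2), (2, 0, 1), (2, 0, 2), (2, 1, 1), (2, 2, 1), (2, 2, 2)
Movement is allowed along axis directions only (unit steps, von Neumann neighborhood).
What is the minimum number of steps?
6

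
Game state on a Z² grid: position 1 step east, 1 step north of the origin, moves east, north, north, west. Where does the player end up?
(1, 3)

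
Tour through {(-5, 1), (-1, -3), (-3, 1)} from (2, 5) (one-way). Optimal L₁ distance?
19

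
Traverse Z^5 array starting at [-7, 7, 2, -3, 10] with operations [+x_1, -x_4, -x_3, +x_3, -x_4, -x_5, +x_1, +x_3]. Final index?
(-5, 7, 3, -5, 9)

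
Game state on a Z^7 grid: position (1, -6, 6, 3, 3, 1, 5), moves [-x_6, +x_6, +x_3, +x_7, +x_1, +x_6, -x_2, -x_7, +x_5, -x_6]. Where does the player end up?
(2, -7, 7, 3, 4, 1, 5)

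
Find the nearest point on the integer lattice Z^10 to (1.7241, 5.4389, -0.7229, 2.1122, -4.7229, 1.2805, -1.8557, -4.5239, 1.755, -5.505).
(2, 5, -1, 2, -5, 1, -2, -5, 2, -6)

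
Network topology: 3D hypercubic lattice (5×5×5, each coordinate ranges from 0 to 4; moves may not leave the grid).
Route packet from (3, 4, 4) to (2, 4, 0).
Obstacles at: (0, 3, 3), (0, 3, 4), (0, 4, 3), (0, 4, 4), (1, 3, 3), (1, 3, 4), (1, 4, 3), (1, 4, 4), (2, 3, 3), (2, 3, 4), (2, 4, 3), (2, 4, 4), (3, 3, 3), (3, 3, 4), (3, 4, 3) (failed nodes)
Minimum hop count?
7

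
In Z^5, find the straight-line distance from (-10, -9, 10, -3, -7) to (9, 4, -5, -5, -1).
28.1957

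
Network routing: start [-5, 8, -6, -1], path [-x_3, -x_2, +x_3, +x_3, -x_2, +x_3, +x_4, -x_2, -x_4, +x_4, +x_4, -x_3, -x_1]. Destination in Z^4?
(-6, 5, -5, 1)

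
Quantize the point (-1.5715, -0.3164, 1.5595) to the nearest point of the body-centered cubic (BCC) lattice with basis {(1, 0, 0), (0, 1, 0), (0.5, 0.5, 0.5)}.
(-1.5, -0.5, 1.5)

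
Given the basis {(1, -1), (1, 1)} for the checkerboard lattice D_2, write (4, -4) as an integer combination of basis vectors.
4b₁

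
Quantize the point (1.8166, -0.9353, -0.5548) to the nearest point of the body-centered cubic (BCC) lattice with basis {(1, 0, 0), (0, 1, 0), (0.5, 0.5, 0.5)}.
(2, -1, -1)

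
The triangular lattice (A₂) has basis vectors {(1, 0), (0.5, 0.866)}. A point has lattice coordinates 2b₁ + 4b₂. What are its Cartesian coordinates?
(4, 3.464)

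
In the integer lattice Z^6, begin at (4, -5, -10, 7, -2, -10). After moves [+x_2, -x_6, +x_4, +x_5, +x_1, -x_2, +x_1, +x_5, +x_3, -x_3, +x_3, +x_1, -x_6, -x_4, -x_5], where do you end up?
(7, -5, -9, 7, -1, -12)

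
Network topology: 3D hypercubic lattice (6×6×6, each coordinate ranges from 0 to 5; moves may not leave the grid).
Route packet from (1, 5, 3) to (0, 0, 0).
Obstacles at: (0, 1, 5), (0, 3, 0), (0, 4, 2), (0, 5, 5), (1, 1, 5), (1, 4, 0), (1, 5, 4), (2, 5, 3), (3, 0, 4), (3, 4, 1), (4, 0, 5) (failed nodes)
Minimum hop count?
9
(one shortest path: (1, 5, 3) → (0, 5, 3) → (0, 4, 3) → (0, 3, 3) → (0, 2, 3) → (0, 1, 3) → (0, 0, 3) → (0, 0, 2) → (0, 0, 1) → (0, 0, 0))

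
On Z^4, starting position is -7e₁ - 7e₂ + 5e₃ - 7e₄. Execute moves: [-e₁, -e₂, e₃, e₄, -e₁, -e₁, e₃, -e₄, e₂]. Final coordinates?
(-10, -7, 7, -7)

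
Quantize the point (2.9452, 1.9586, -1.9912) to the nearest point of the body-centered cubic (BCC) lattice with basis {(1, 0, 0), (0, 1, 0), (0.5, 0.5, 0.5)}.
(3, 2, -2)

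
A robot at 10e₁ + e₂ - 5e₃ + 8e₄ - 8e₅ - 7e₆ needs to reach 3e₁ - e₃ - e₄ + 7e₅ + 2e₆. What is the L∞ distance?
15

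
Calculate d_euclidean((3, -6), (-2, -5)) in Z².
5.09902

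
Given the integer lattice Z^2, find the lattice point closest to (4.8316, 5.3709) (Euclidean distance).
(5, 5)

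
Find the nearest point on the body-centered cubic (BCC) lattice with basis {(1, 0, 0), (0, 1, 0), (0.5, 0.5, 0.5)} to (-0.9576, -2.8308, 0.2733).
(-1, -3, 0)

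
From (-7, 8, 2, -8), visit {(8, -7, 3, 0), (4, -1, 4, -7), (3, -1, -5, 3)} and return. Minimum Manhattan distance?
100
(one optimal route: (-7, 8, 2, -8) → (4, -1, 4, -7) → (8, -7, 3, 0) → (3, -1, -5, 3) → (-7, 8, 2, -8))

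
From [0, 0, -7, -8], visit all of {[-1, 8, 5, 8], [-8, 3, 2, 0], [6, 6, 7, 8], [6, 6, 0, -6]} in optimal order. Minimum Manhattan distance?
76
(one optimal route: (0, 0, -7, -8) → (6, 6, 0, -6) → (6, 6, 7, 8) → (-1, 8, 5, 8) → (-8, 3, 2, 0))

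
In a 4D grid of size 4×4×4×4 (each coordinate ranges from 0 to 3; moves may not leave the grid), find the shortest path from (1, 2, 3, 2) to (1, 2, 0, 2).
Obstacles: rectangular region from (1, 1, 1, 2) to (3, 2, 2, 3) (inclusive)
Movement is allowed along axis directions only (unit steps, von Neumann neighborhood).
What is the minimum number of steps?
5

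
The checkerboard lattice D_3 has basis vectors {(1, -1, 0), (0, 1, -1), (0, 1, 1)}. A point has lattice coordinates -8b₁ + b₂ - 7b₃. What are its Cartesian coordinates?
(-8, 2, -8)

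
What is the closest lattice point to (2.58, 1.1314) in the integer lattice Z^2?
(3, 1)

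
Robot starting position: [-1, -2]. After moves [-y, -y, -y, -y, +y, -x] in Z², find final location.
(-2, -5)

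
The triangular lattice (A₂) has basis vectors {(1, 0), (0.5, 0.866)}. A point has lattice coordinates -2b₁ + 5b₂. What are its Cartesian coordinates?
(0.5, 4.33)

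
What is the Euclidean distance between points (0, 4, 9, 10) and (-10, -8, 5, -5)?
22.0227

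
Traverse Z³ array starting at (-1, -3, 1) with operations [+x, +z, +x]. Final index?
(1, -3, 2)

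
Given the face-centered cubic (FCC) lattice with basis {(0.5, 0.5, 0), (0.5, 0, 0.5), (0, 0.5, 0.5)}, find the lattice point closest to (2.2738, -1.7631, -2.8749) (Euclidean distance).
(2.5, -1.5, -3)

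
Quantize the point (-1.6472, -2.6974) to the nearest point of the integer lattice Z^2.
(-2, -3)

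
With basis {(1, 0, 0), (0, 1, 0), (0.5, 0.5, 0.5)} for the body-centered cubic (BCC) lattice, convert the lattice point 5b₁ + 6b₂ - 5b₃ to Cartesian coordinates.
(2.5, 3.5, -2.5)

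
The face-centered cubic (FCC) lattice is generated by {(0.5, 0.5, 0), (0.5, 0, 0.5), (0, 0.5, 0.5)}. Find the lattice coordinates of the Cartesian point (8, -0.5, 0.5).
7b₁ + 9b₂ - 8b₃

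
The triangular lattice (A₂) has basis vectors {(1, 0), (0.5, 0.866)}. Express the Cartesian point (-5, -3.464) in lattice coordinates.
-3b₁ - 4b₂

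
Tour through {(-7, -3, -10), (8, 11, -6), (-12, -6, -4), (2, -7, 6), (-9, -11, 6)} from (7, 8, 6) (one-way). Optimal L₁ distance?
96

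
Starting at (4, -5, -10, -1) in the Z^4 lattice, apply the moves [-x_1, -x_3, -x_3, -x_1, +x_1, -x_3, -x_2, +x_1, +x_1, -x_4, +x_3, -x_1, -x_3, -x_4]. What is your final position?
(4, -6, -13, -3)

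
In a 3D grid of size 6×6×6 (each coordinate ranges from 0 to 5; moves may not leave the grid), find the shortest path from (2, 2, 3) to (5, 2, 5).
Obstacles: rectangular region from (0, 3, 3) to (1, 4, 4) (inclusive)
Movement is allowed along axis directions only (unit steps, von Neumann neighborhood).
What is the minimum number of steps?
5
(one shortest path: (2, 2, 3) → (3, 2, 3) → (4, 2, 3) → (5, 2, 3) → (5, 2, 4) → (5, 2, 5))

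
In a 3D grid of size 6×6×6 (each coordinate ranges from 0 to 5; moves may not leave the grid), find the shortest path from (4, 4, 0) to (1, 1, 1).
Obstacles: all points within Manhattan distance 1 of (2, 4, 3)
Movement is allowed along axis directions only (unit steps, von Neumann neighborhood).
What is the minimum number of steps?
7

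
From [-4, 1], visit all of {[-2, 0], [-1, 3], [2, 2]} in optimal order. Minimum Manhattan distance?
11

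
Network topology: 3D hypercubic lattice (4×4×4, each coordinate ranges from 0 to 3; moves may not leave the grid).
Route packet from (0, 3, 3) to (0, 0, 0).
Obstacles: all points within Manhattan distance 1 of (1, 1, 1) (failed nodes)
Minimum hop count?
6
(one shortest path: (0, 3, 3) → (0, 2, 3) → (0, 1, 3) → (0, 0, 3) → (0, 0, 2) → (0, 0, 1) → (0, 0, 0))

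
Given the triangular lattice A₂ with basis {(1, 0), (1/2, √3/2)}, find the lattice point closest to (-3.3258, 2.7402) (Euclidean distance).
(-3.5, 2.598)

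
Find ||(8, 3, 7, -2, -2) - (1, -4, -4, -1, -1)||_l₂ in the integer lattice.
14.8661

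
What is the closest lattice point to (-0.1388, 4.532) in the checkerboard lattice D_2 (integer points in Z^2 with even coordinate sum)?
(0, 4)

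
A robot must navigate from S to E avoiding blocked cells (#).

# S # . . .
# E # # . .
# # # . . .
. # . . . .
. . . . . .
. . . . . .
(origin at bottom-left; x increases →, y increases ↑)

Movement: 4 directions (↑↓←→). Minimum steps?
1
(one shortest path: (1, 5) → (1, 4))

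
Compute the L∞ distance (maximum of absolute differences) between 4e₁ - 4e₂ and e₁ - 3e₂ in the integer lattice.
3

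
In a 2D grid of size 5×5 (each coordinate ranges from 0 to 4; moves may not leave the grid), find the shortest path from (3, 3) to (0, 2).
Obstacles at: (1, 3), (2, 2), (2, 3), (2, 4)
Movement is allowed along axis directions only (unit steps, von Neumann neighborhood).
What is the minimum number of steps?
6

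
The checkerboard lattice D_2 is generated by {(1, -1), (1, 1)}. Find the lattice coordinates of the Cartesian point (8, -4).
6b₁ + 2b₂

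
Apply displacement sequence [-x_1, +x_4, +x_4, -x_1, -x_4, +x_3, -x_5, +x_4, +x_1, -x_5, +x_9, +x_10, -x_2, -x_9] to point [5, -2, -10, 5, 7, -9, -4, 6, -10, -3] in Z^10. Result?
(4, -3, -9, 7, 5, -9, -4, 6, -10, -2)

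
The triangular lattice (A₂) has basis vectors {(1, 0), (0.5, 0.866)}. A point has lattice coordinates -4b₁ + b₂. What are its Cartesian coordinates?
(-3.5, 0.866)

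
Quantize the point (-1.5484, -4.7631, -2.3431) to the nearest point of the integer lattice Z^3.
(-2, -5, -2)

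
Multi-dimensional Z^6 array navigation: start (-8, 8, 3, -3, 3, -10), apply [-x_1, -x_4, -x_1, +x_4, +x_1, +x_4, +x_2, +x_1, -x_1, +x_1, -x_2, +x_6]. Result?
(-8, 8, 3, -2, 3, -9)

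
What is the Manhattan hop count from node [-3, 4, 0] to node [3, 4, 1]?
7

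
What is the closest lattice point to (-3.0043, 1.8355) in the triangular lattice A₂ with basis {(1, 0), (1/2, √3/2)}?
(-3, 1.732)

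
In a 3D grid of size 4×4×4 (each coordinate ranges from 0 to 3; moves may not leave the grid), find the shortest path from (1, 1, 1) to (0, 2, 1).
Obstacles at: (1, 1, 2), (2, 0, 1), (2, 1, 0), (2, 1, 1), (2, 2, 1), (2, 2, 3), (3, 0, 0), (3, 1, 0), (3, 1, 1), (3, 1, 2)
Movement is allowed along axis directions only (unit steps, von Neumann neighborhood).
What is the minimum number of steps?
2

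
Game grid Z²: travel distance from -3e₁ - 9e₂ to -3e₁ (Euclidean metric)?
9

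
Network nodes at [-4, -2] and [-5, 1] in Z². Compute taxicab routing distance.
4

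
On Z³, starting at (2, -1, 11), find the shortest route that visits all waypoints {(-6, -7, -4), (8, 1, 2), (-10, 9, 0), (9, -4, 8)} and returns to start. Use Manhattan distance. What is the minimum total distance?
106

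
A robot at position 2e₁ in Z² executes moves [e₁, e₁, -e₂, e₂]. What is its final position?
(4, 0)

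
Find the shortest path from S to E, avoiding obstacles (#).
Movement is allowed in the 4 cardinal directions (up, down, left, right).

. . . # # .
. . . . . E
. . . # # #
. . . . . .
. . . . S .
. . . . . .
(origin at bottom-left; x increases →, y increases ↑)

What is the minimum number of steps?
8
(one shortest path: (4, 1) → (3, 1) → (2, 1) → (2, 2) → (2, 3) → (2, 4) → (3, 4) → (4, 4) → (5, 4))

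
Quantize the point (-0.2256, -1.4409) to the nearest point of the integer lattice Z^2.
(0, -1)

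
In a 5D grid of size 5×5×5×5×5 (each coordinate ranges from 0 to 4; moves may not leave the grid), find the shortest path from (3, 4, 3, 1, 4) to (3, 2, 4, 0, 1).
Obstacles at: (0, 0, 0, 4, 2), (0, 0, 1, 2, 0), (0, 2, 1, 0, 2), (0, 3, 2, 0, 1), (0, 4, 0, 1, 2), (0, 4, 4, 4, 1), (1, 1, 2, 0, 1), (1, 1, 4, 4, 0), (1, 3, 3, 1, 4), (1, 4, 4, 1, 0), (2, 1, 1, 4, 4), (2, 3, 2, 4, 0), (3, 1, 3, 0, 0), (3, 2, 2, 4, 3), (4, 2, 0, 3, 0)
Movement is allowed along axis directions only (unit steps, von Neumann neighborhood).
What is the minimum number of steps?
7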